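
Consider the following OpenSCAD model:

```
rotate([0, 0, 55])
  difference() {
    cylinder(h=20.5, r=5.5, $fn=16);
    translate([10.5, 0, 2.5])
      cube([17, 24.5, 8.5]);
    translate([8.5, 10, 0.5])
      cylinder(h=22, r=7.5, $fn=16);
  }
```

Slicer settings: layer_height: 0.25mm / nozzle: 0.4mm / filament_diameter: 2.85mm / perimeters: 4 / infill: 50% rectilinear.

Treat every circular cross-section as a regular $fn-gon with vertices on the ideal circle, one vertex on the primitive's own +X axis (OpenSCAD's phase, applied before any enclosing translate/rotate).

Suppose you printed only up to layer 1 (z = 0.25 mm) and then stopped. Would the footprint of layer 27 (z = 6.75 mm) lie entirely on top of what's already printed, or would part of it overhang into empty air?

Compare the two slices. At z = 0.25: the r=5.5 cylinder gives a regular 16-gon of circumradius 5.5 (constant along its height) (area = (16/2)·5.500²·sin(360°/16) = 92.61 mm²); the cube at (10.5, 0) does not reach this height (z outside [2.5, 11]); the cylinder at (8.5, 10) is not intersected at this z (z outside [0.5, 22.5]); Subtracting the remaining from the first: none of the subtracted shapes is present at this height, so the r=5.5 cylinder is unchanged — area = 92.61 mm²; (rotated 55° about Z; rotation is an isometry so areas/perimeters/island counts are preserved). At z = 6.75: the cylinder: section is a regular 16-gon, circumradius r=5.5 (area = (16/2)·5.500²·sin(360°/16) = 92.61 mm²); the 17×24.5 cube at (10.5, 0) contributes its full rectangle (area 416.50 mm²); the r=7.5 cylinder at (8.5, 10) gives a regular 16-gon of circumradius 7.5 (constant along its height) (area = (16/2)·7.500²·sin(360°/16) = 172.21 mm²); After the difference (first − rest): starting from the r=5.5 cylinder (92.61 mm²), the 17×24.5 cube at (10.5, 0) misses the remaining region (no effect); the r=7.5 cylinder at (8.5, 10) misses the remaining region (no effect) — area = 92.61 mm²; (rotated 55° about Z; rotation is an isometry so areas/perimeters/island counts are preserved). Checking containment: the cross-section at z = 6.75 is a subset of the cross-section at z = 0.25.

entirely on top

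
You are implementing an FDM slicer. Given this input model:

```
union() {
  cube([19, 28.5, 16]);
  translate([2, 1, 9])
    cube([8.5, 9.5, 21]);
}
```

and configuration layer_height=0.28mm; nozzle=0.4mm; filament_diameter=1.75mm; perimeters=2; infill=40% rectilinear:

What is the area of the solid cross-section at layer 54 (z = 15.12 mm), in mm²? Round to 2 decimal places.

541.50 mm²

At z = 15.12 mm: the 19×28.5 cube contributes its full rectangle (area 541.50 mm²); the cube at (2, 1) is present — its section is the full 8.5×9.5 rectangle (area 80.75 mm²); Taking the union: the 8.5×9.5 cube at (2, 1) lies entirely inside the 19×28.5 cube, so the union is just the 19×28.5 cube — area = 541.50 mm². Overall, the cross-section is a single solid region. Net area = 541.50 mm².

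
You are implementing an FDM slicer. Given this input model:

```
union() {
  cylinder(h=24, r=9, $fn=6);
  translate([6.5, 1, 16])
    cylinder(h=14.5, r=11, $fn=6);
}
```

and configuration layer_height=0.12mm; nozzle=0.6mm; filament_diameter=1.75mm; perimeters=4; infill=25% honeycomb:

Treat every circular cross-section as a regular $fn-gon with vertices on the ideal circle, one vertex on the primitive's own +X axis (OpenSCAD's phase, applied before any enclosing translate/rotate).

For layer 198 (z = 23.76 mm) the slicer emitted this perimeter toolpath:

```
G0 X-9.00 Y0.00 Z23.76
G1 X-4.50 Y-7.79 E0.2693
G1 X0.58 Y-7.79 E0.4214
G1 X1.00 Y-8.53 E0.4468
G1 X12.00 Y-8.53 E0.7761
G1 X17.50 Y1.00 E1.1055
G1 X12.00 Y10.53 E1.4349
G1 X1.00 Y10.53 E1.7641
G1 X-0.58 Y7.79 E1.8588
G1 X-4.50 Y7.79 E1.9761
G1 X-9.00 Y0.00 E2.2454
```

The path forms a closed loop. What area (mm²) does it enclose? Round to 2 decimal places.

Apply the shoelace formula to the sequence of (X, Y) vertices; enclosed area = 385.14 mm².

385.14 mm²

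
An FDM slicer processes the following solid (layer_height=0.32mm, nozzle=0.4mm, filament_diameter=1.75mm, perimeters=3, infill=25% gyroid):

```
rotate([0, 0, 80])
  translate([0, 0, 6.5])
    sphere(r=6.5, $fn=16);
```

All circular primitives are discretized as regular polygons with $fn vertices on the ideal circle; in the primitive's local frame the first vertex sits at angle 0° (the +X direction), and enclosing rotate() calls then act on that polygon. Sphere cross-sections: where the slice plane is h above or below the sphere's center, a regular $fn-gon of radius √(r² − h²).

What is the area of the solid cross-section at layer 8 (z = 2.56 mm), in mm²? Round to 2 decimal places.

81.82 mm²

At z = 2.56 mm: the r=6.5 sphere slices to a regular 16-gon of circumradius 5.170 (√(r²−h²) with h=3.94 from center) (area = (16/2)·5.170²·sin(360°/16) = 81.82 mm²); (whole slice rotated 80° about Z — lengths, areas and connectivity unchanged). Overall, the cross-section is a single solid region. Net area = 81.82 mm².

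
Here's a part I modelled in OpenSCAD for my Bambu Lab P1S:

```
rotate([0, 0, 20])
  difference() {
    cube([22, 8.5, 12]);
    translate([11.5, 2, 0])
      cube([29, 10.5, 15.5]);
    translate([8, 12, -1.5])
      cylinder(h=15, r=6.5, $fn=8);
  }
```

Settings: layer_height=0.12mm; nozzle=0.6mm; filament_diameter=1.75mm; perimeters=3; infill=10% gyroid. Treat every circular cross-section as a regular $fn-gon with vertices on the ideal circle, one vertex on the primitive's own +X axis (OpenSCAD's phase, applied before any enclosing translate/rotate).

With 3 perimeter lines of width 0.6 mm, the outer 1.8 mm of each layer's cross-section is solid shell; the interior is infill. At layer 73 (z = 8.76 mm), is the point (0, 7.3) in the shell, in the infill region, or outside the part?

At z = 8.76 mm: the cube (footprint 22×8.5) is included at this height; the cube at (11.5, 2) is present — its section is the full 29×10.5 rectangle; the r=6.5 cylinder at (8, 12) contributes a regular 8-gon of circumradius 6.5; Taking the first minus the rest: starting from the 22×8.5 cube, the 29×10.5 cube at (11.5, 2) partially overlaps it — only the 68.25 mm² overlap (of its 304.50 mm²) is removed, clipping the outline; the r=6.5 cylinder at (8, 12) partially overlaps it — only the 17.63 mm² overlap (of its 119.50 mm²) is removed, clipping the outline — 1 connected region; (rotated 20° about Z; rotation is an isometry so areas/perimeters/island counts are preserved). Overall, the cross-section is a single solid region. Undo the 20° rotation: the query point maps to (2.497, 6.860) in the un-rotated model frame. The nearest boundary edge runs (2.95, 8.50)→(3.40, 7.40); distance from the point to it = 1.06 mm. The point is inside the cross-section, 1.06 mm from the nearest boundary — within the 1.8 mm shell band (3 × 0.6).

shell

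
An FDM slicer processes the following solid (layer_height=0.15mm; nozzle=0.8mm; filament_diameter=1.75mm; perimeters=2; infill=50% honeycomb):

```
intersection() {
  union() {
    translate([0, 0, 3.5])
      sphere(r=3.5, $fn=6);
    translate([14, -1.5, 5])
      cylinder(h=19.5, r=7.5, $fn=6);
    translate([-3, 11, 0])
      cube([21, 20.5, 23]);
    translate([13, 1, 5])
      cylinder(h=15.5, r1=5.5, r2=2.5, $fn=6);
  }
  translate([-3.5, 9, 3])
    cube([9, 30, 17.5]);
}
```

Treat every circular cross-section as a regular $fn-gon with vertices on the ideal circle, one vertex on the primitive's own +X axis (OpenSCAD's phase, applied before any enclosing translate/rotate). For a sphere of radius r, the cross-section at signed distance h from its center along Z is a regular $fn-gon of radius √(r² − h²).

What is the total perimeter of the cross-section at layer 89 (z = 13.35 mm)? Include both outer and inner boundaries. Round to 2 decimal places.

58.00 mm

At z = 13.35 mm: the sphere does not reach this height (|z−center|=9.850 > r=3.5); the cylinder at (14, -1.5): section is a regular 6-gon, circumradius r=7.5 (perimeter = 2·6·7.500·sin(180°/6) = 45.00 mm); the 21×20.5 cube at (-3, 11) contributes its full rectangle (perimeter 83.00 mm); the cone at (13, 1): at t=0.539 of its height the radius interpolates to r₁+(r₂−r₁)t = 3.884, giving a regular 6-gon of that circumradius (perimeter = 2·6·3.884·sin(180°/6) = 23.30 mm); Combining (union): the regions partially overlap (shared area 39.19 mm²), so the edge portions inside another operand are dropped and the merged outline is re-measured after clipping — boundary = 128.00 mm; the cube at (-3.5, 9) (footprint 9×30) is included at this height (perimeter 78.00 mm); After intersecting: the 9×30 cube at (-3.5, 9) partially overlaps that combined region; clipping to the common part keeps 174.25 mm² — boundary = 58.00 mm. Overall, the cross-section is a single solid region. Total boundary length (outer) = 58.00 mm.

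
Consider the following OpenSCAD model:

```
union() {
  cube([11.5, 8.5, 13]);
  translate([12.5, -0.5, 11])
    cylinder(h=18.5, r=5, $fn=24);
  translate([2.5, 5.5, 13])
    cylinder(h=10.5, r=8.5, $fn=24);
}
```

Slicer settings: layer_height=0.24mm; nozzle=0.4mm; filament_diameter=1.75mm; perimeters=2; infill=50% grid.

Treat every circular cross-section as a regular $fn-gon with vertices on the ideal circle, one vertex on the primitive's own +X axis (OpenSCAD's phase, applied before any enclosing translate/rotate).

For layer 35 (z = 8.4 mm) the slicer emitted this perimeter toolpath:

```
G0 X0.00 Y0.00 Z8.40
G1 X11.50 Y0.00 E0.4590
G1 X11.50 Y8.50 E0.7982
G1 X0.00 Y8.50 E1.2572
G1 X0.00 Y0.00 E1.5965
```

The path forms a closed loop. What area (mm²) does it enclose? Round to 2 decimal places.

Apply the shoelace formula to the sequence of (X, Y) vertices; enclosed area = 97.75 mm².

97.75 mm²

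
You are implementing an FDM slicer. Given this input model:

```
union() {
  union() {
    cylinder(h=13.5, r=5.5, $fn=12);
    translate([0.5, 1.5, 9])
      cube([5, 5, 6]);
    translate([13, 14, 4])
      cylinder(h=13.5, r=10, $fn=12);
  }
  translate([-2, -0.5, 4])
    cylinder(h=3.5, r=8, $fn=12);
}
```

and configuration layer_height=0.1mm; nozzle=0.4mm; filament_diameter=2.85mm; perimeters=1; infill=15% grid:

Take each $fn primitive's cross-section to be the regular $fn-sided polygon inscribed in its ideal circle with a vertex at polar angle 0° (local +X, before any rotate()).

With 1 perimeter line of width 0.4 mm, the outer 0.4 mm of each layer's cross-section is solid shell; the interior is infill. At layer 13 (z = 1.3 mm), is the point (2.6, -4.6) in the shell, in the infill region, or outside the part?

At z = 1.3 mm: the r=5.5 cylinder gives a regular 12-gon of circumradius 5.5 (constant along its height); the cube at (0.5, 1.5) does not reach this height (z outside [9, 15]); the cylinder at (13, 14) does not reach this height (z outside [4, 17.5]); Combining (union): only the r=5.5 cylinder is present, so the union is just that shape — 1 connected region; the cylinder at (-2, -0.5) is not intersected at this z (z outside [4, 7.5]); Taking the union: only the result so far is present, so the union is just that shape — 1 connected region. Overall, the cross-section is a single solid region. The nearest boundary edge runs (-0.00, -5.50)→(2.75, -4.76); distance from the point to it = 0.20 mm. The point is inside the cross-section, 0.20 mm from the nearest boundary — within the 0.4 mm shell band (1 × 0.4).

shell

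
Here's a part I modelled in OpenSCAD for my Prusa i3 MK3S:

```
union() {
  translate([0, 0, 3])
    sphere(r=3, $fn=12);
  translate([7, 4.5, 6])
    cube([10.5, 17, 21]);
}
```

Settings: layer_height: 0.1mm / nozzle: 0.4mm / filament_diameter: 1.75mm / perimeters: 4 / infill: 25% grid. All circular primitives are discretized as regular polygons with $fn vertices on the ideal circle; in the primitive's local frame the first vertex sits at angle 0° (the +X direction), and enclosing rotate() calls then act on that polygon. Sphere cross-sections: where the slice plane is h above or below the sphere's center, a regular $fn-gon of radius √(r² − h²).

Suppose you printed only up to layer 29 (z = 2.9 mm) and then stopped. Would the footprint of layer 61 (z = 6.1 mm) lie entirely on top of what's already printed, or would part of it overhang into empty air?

part overhangs

Compare the two slices. At z = 2.9: the r=3 sphere contributes a regular 12-gon of circumradius √(3²−0.1²) = 2.998 (area = (12/2)·2.998²·sin(360°/12) = 26.97 mm²); the cube at (7, 4.5) is absent (z outside [6, 27]); Merging all regions: only the r=3 sphere is present, so the union is just that shape — area = 26.97 mm². At z = 6.1: the sphere is absent (|z−center|=3.100 > r=3); the cube at (7, 4.5) is present — its section is the full 10.5×17 rectangle (area 178.50 mm²); Taking the union: only the 10.5×17 cube at (7, 4.5) is present, so the union is just that shape — area = 178.50 mm². Checking containment: at z = 6.1 the cross-section extends beyond the z = 2.9 cross-section by about 178.50 mm².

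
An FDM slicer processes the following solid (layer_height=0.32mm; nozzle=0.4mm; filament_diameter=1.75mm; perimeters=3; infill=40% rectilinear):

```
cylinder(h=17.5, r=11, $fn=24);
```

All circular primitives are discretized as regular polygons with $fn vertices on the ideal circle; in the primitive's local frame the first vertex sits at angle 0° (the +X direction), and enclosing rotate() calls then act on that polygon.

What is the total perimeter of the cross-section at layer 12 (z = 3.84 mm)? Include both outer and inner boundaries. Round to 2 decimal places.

68.92 mm

At z = 3.84 mm: the cylinder: section is a regular 24-gon, circumradius r=11 (perimeter = 2·24·11.000·sin(180°/24) = 68.92 mm). Overall, the cross-section is a single solid region. Total boundary length (outer) = 68.92 mm.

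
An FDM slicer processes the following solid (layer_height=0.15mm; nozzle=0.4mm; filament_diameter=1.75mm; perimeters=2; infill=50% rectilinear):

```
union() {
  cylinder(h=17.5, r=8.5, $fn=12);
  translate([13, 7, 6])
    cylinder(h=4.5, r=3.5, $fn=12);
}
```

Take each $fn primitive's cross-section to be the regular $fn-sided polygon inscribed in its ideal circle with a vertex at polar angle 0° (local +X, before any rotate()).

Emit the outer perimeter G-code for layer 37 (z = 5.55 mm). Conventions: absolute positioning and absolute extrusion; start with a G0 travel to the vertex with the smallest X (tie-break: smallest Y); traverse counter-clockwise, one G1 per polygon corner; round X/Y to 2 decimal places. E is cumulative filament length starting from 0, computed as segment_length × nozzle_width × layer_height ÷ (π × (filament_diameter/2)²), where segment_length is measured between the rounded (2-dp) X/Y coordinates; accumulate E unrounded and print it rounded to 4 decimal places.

At z = 5.55 mm: the r=8.5 cylinder gives a regular 12-gon of circumradius 8.5 (constant along its height); the cylinder at (13, 7) does not reach this height (z outside [6, 10.5]); Merging all regions: only the r=8.5 cylinder is present, so the union is just that shape — 1 connected region. The outline is a single polygon with 12 vertices. Extrusion per mm of travel: 0.4 × 0.15 / (π × 0.875²) = 0.024945. Accumulating E over each segment gives final E = 1.3170.

G0 X-8.50 Y0.00 Z5.55
G1 X-7.36 Y-4.25 E0.1098
G1 X-4.25 Y-7.36 E0.2195
G1 X0.00 Y-8.50 E0.3292
G1 X4.25 Y-7.36 E0.4390
G1 X7.36 Y-4.25 E0.5487
G1 X8.50 Y0.00 E0.6585
G1 X7.36 Y4.25 E0.7682
G1 X4.25 Y7.36 E0.8780
G1 X0.00 Y8.50 E0.9877
G1 X-4.25 Y7.36 E1.0975
G1 X-7.36 Y4.25 E1.2072
G1 X-8.50 Y0.00 E1.3170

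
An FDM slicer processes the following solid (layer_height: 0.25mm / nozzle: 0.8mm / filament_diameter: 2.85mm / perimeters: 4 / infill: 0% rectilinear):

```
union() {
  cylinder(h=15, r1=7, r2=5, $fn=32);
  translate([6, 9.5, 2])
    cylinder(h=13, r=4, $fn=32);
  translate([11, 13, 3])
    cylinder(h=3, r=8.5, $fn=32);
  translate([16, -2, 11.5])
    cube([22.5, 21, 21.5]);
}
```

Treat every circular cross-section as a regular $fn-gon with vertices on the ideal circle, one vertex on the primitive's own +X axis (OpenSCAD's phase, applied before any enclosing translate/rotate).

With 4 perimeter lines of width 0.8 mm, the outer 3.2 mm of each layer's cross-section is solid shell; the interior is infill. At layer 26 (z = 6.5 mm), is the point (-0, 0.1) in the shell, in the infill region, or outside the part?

infill

At z = 6.5 mm: the cone: at t=0.433 of its height the radius interpolates to r₁+(r₂−r₁)t = 6.133, giving a regular 32-gon of that circumradius; the r=4 cylinder at (6, 9.5) gives a regular 32-gon of circumradius 4 (constant along its height); the cylinder at (11, 13) is absent (z outside [3, 6]); the cube at (16, -2) does not reach this height (z outside [11.5, 33]); Merging all regions: the 2 present regions are separate (no shared area or edge), so areas and boundary lengths simply add and each stays a separate island — 2 connected regions. Overall, the cross-section has 2 separate islands. The nearest boundary edge runs (-1.20, 6.02)→(0.00, 6.13); distance from the point to it = 6.00 mm. (Shell/infill is judged within the island containing the point — the largest one.) The point is inside the cross-section and 6.00 mm from the nearest boundary — more than the 3.2 mm shell width (4 × 0.8), so it's in the infill interior.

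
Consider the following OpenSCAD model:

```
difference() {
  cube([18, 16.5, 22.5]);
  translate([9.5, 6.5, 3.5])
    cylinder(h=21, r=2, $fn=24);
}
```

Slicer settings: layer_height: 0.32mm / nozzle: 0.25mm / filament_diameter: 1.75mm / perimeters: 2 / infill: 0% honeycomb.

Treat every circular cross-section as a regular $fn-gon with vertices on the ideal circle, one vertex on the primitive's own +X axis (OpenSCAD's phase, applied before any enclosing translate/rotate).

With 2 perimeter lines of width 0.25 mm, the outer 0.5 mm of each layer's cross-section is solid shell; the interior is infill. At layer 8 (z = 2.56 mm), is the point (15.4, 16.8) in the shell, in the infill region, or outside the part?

At z = 2.56 mm: the cube is present — its section is the full 18×16.5 rectangle; the cylinder at (9.5, 6.5) is not intersected at this z (z outside [3.5, 24.5]); Taking the first minus the rest: none of the subtracted shapes is present at this height, so the 18×16.5 cube is unchanged — 1 connected region. Overall, the cross-section is a single solid region. The nearest boundary edge runs (18.00, 16.50)→(0.00, 16.50); distance from the point to it = 0.30 mm. The point is not inside any of the regions above, so it lies outside the cross-section (0.30 mm from the nearest boundary).

outside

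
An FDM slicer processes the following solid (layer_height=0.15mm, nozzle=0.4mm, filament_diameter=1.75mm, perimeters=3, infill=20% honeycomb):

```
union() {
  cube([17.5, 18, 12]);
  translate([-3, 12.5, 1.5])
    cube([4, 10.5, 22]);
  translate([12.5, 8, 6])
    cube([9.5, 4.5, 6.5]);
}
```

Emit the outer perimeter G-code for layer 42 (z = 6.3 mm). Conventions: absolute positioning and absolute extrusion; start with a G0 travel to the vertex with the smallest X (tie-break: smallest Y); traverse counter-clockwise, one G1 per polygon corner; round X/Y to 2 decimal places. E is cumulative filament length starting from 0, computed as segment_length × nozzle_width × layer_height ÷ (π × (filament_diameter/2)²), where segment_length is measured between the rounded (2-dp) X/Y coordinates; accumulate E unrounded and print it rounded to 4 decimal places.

At z = 6.3 mm: the 17.5×18 cube contributes its full rectangle; the cube at (-3, 12.5) (footprint 4×10.5) is included at this height; the 9.5×4.5 cube at (12.5, 8) contributes its full rectangle; Merging all regions: the regions partially overlap (shared area 28.00 mm²), so overlapping operands fuse into one piece — 1 connected region. The outline is a single polygon with 12 vertices. Extrusion per mm of travel: 0.4 × 0.15 / (π × 0.875²) = 0.024945. Accumulating E over each segment gives final E = 2.3947.

G0 X-3.00 Y12.50 Z6.30
G1 X0.00 Y12.50 E0.0748
G1 X0.00 Y0.00 E0.3866
G1 X17.50 Y0.00 E0.8232
G1 X17.50 Y8.00 E1.0227
G1 X22.00 Y8.00 E1.1350
G1 X22.00 Y12.50 E1.2473
G1 X17.50 Y12.50 E1.3595
G1 X17.50 Y18.00 E1.4967
G1 X1.00 Y18.00 E1.9083
G1 X1.00 Y23.00 E2.0330
G1 X-3.00 Y23.00 E2.1328
G1 X-3.00 Y12.50 E2.3947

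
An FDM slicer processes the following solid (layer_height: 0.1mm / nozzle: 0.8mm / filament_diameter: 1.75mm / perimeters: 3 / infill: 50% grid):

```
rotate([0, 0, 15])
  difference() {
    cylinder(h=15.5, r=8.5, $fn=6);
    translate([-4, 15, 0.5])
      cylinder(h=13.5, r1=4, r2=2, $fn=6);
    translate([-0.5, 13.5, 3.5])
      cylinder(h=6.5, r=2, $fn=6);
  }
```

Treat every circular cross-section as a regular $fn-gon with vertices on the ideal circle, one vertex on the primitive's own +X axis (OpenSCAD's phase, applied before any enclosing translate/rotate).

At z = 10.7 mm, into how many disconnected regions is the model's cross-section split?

1

At z = 10.7 mm: the r=8.5 cylinder gives a regular 6-gon of circumradius 8.5 (constant along its height); the cone at (-4, 15) contributes a regular 6-gon of circumradius 2.489 (interpolated between r1=4 and r2=2 at t=0.756); the cylinder at (-0.5, 13.5) does not reach this height (z outside [3.5, 10]); After the difference (first − rest): starting from the r=8.5 cylinder, the cone at (-4, 15) misses the remaining region (no effect) — 1 connected region; (rotated 15° about Z; rotation is an isometry so areas/perimeters/island counts are preserved). The result has 1 disconnected region.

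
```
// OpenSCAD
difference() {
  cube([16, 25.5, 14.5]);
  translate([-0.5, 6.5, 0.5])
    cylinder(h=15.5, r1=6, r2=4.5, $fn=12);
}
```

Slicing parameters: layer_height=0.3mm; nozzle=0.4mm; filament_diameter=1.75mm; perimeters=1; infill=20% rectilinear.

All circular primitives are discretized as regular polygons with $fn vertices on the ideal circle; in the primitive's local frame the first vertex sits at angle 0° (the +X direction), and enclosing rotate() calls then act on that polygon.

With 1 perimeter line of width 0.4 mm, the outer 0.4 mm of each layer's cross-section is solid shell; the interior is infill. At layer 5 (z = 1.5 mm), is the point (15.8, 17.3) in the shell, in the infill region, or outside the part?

At z = 1.5 mm: the cube is present — its section is the full 16×25.5 rectangle; the cone at (-0.5, 6.5) contributes a regular 12-gon of circumradius 5.903 (interpolated between r1=6 and r2=4.5 at t=0.065); Subtracting the remaining from the first: starting from the 16×25.5 cube, the cone at (-0.5, 6.5) partially overlaps it — only the 46.44 mm² overlap (of its 104.54 mm²) is removed, clipping the outline — 1 connected region. Overall, the cross-section is a single solid region. The nearest boundary edge runs (16.00, 25.50)→(16.00, 0.00); distance from the point to it = 0.20 mm. The point is inside the cross-section, 0.20 mm from the nearest boundary — within the 0.4 mm shell band (1 × 0.4).

shell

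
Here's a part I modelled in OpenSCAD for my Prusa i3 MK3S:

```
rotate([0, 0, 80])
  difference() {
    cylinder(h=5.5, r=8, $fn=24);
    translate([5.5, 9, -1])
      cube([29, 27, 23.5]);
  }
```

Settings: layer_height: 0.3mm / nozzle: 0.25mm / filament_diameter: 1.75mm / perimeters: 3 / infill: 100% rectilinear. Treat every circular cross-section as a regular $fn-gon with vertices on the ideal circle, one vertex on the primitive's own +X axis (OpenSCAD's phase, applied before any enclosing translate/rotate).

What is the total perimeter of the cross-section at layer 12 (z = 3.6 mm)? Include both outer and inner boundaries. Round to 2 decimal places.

At z = 3.6 mm: the r=8 cylinder gives a regular 24-gon of circumradius 8 (constant along its height) (perimeter = 2·24·8.000·sin(180°/24) = 50.12 mm); the cube at (5.5, 9) is present — its section is the full 29×27 rectangle (perimeter 112.00 mm); After the difference (first − rest): starting from the r=8 cylinder, the 29×27 cube at (5.5, 9) misses the remaining region (no effect) — boundary = 50.12 mm; (rotated 80° about Z; rotation is an isometry so areas/perimeters/island counts are preserved). Overall, the cross-section is a single solid region. Total boundary length (outer) = 50.12 mm.

50.12 mm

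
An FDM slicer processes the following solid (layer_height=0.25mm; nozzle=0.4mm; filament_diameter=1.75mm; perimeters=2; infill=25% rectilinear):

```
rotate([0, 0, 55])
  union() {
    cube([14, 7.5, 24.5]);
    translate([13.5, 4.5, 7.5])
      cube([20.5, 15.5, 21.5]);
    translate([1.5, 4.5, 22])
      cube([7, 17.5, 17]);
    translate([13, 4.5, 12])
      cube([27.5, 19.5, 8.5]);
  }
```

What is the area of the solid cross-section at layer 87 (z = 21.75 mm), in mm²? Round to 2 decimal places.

421.25 mm²

At z = 21.75 mm: the cube is present — its section is the full 14×7.5 rectangle (area 105.00 mm²); the 20.5×15.5 cube at (13.5, 4.5) contributes its full rectangle (area 317.75 mm²); the cube at (1.5, 4.5) is not intersected at this z (z outside [22, 39]); the cube at (13, 4.5) is absent (z outside [12, 20.5]); Merging all regions: the regions partially overlap — summed areas 422.75 mm² minus the doubly-counted overlap 1.50 mm² gives 421.25 mm² — area = 421.25 mm²; (whole slice rotated 55° about Z — lengths, areas and connectivity unchanged). Overall, the cross-section is a single solid region. Net area = 421.25 mm².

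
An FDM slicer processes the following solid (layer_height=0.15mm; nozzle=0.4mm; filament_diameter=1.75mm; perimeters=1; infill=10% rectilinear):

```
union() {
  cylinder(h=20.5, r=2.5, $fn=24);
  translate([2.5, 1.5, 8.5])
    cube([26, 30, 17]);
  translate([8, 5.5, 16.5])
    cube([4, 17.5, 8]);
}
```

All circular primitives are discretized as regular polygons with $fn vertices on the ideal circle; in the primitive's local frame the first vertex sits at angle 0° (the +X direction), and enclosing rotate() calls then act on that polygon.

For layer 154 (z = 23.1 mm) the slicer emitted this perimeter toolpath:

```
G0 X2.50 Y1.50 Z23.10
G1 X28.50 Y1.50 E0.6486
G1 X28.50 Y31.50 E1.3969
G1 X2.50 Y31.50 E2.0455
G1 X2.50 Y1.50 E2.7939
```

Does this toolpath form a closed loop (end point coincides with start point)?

yes

Start point (G0): (2.50, 1.50). End point (last G1): the path returns to the start — closed.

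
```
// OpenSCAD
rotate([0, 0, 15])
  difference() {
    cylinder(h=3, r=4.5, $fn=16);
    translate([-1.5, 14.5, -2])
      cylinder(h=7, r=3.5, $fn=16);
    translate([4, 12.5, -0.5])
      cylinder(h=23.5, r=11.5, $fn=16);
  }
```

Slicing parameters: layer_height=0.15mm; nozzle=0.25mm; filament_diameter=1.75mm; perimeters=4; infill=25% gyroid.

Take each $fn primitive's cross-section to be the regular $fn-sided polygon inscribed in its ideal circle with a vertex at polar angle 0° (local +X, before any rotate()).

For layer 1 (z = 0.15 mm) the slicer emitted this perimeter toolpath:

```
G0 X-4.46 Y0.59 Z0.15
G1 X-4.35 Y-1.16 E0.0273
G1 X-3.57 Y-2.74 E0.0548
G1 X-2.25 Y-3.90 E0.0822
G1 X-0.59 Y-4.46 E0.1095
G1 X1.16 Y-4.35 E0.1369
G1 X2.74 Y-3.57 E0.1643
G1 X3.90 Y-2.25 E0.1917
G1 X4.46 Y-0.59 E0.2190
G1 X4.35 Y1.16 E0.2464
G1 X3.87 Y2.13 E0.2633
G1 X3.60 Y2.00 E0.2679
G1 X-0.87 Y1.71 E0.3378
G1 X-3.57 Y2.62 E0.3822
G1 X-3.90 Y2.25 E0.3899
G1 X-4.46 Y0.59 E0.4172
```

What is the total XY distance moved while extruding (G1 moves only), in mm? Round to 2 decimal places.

26.76 mm

Sum the Euclidean lengths of each G1 segment: total = 26.76 mm.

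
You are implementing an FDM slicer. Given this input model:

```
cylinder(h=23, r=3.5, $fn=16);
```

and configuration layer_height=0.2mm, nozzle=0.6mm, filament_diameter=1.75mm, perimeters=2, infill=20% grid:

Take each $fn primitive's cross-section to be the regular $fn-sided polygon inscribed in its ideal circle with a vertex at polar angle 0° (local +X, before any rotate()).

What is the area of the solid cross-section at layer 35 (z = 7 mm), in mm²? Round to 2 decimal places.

At z = 7 mm: the r=3.5 cylinder gives a regular 16-gon of circumradius 3.5 (constant along its height) (area = (16/2)·3.500²·sin(360°/16) = 37.50 mm²). Overall, the cross-section is a single solid region. Net area = 37.50 mm².

37.50 mm²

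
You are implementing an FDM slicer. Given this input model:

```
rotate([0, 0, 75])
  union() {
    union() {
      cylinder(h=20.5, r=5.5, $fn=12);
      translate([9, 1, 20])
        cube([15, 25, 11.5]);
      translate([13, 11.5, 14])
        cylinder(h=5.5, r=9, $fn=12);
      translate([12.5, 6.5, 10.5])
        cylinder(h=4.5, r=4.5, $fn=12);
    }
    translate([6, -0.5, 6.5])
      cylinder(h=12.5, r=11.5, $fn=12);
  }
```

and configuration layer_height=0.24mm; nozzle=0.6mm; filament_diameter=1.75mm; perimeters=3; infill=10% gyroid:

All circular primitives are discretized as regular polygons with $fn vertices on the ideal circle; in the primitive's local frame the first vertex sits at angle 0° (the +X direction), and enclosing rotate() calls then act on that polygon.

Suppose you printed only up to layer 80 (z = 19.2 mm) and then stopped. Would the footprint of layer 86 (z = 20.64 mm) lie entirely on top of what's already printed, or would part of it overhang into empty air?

Compare the two slices. At z = 19.2: the r=5.5 cylinder contributes a regular 12-gon of circumradius 5.5 (area = (12/2)·5.500²·sin(360°/12) = 90.75 mm²); the cube at (9, 1) is not intersected at this z (z outside [20, 31.5]); the cylinder at (13, 11.5): section is a regular 12-gon, circumradius r=9 (area = (12/2)·9.000²·sin(360°/12) = 243.00 mm²); the cylinder at (12.5, 6.5) is absent (z outside [10.5, 15]); Merging all regions: the 2 present regions are separate (no shared area or edge), so areas and boundary lengths simply add and each stays a separate island — area = 333.75 mm²; the cylinder at (6, -0.5) is not intersected at this z (z outside [6.5, 19]); Taking the union: only that combined region is present, so the union is just that shape — area = 333.75 mm²; (whole slice rotated 75° about Z — lengths, areas and connectivity unchanged). At z = 20.64: the cylinder does not reach this height (z outside [0, 20.5]); the 15×25 cube at (9, 1) contributes its full rectangle (area 375.00 mm²); the cylinder at (13, 11.5) does not reach this height (z outside [14, 19.5]); the cylinder at (12.5, 6.5) is absent (z outside [10.5, 15]); Merging all regions: only the 15×25 cube at (9, 1) is present, so the union is just that shape — area = 375.00 mm²; the cylinder at (6, -0.5) is not intersected at this z (z outside [6.5, 19]); Merging all regions: only the result so far is present, so the union is just that shape — area = 375.00 mm²; (whole slice rotated 75° about Z — lengths, areas and connectivity unchanged). Checking containment: at z = 20.64 the cross-section extends beyond the z = 19.2 cross-section by about 185.79 mm².

part overhangs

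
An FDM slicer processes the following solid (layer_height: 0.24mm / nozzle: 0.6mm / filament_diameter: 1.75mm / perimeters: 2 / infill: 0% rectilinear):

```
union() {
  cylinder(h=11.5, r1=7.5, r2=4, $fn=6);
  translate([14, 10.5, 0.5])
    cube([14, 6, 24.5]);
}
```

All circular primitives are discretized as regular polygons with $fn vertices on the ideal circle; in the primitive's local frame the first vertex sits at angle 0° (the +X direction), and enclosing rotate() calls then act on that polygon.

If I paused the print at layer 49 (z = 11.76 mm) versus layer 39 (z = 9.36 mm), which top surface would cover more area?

Layer 49 (z = 11.76): the cone is absent (z outside [0, 11.5]); the cube at (14, 10.5) is present — its section is the full 14×6 rectangle (area 84.00 mm²); Taking the union: only the 14×6 cube at (14, 10.5) is present, so the union is just that shape — area = 84.00 mm². So its area = 84.00 mm². Layer 39 (z = 9.36): the cone contributes a regular 6-gon of circumradius 4.651 (interpolated between r1=7.5 and r2=4 at t=0.814) (area = (6/2)·4.651²·sin(360°/6) = 56.21 mm²); the cube at (14, 10.5) (footprint 14×6) is included at this height (area 84.00 mm²); Combining (union): the 2 present regions are separate (no shared area or edge), so areas and boundary lengths simply add and each stays a separate island — area = 140.21 mm². So its area = 140.21 mm². Layer 39 is larger (140.21 vs 84.00 mm²).

layer 39 (z = 9.36 mm)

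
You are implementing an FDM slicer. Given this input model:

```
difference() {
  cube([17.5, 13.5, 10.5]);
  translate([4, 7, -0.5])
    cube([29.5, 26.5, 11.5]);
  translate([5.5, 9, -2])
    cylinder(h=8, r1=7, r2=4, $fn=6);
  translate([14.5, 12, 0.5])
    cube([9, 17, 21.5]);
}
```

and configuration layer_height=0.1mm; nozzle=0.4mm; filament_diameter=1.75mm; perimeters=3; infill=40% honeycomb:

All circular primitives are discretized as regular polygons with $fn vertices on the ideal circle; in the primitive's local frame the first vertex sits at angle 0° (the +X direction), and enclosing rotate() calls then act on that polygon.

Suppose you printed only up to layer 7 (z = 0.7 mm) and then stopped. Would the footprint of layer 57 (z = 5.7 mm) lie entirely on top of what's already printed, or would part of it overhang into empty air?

part overhangs

Compare the two slices. At z = 0.7: the cube (footprint 17.5×13.5) is included at this height (area 236.25 mm²); the cube at (4, 7) is present — its section is the full 29.5×26.5 rectangle (area 781.75 mm²); the cone at (5.5, 9) (r1=7→r2=4) has section circumradius 5.987 here — a regular 6-gon (area = (6/2)·5.987²·sin(360°/6) = 93.14 mm²); the 9×17 cube at (14.5, 12) contributes its full rectangle (area 153.00 mm²); After the difference (first − rest): starting from the 17.5×13.5 cube (236.25 mm²), the 29.5×26.5 cube at (4, 7) partially overlaps it — only the 87.75 mm² overlap (of its 781.75 mm²) is removed, clipping the outline; the cone at (5.5, 9) partially overlaps it — only the 46.69 mm² overlap (of its 93.14 mm²) is removed, clipping the outline; the 9×17 cube at (14.5, 12) misses the remaining region (no effect) — area = 101.81 mm². At z = 5.7: the cube is present — its section is the full 17.5×13.5 rectangle (area 236.25 mm²); the 29.5×26.5 cube at (4, 7) contributes its full rectangle (area 781.75 mm²); the cone at (5.5, 9) contributes a regular 6-gon of circumradius 4.112 (interpolated between r1=7 and r2=4 at t=0.963) (area = (6/2)·4.112²·sin(360°/6) = 43.94 mm²); the cube at (14.5, 12) is present — its section is the full 9×17 rectangle (area 153.00 mm²); After the difference (first − rest): starting from the 17.5×13.5 cube (236.25 mm²), the 29.5×26.5 cube at (4, 7) partially overlaps it — only the 87.75 mm² overlap (of its 781.75 mm²) is removed, clipping the outline; the cone at (5.5, 9) partially overlaps it — only the 17.54 mm² overlap (of its 43.94 mm²) is removed, clipping the outline; the 9×17 cube at (14.5, 12) misses the remaining region (no effect) — area = 130.96 mm². Checking containment: at z = 5.7 the cross-section extends beyond the z = 0.7 cross-section by about 29.14 mm².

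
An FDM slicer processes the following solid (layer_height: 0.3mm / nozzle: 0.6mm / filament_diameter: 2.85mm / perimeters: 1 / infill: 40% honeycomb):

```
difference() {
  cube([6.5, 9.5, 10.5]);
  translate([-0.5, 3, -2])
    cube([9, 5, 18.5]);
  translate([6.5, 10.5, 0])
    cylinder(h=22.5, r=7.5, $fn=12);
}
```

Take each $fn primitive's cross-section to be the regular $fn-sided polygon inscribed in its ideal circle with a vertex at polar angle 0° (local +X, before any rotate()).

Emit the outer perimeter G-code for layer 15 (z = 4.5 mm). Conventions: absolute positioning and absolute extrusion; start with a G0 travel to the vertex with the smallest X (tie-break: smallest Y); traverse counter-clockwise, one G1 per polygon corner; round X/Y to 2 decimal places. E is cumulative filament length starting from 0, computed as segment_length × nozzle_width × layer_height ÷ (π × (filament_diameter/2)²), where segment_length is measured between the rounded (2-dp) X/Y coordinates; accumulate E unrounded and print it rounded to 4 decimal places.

G0 X0.00 Y0.00 Z4.50
G1 X6.50 Y0.00 E0.1834
G1 X6.50 Y3.00 E0.2681
G1 X0.00 Y3.00 E0.4515
G1 X0.00 Y0.00 E0.5361

At z = 4.5 mm: the cube (footprint 6.5×9.5) is included at this height; the 9×5 cube at (-0.5, 3) contributes its full rectangle; the cylinder at (6.5, 10.5): section is a regular 12-gon, circumradius r=7.5; Taking the first minus the rest: starting from the 6.5×9.5 cube, the 9×5 cube at (-0.5, 3) partially overlaps it — only the 32.50 mm² overlap (of its 45.00 mm²) is removed, clipping the outline; the r=7.5 cylinder at (6.5, 10.5) partially overlaps it — only the 9.75 mm² overlap (of its 168.75 mm²) is removed, clipping the outline — 1 connected region. The outline is a single polygon with 4 vertices. Extrusion per mm of travel: 0.6 × 0.3 / (π × 1.425²) = 0.028216. Accumulating E over each segment gives final E = 0.5361.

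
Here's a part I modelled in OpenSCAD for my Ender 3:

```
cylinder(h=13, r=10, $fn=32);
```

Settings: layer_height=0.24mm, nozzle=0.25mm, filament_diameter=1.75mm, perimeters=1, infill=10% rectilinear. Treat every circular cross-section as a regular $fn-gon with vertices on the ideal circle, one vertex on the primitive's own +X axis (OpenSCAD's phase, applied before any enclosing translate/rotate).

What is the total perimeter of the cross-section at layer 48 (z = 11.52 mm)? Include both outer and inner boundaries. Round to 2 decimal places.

62.73 mm

At z = 11.52 mm: the r=10 cylinder contributes a regular 32-gon of circumradius 10 (perimeter = 2·32·10.000·sin(180°/32) = 62.73 mm). Overall, the cross-section is a single solid region. Total boundary length (outer) = 62.73 mm.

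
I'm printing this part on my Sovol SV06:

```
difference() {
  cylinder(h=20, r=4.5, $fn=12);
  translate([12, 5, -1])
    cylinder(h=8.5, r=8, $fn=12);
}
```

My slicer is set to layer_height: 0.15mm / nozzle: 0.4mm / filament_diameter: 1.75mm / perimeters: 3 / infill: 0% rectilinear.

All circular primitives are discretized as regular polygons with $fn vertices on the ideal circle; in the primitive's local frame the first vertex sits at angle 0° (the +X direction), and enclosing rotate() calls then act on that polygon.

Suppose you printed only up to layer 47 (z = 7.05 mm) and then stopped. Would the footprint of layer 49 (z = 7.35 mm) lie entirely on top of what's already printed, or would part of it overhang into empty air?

Compare the two slices. At z = 7.05: the r=4.5 cylinder gives a regular 12-gon of circumradius 4.5 (constant along its height) (area = (12/2)·4.500²·sin(360°/12) = 60.75 mm²); the r=8 cylinder at (12, 5) gives a regular 12-gon of circumradius 8 (constant along its height) (area = (12/2)·8.000²·sin(360°/12) = 192.00 mm²); Subtracting the remaining from the first: starting from the r=4.5 cylinder (60.75 mm²), the r=8 cylinder at (12, 5) misses the remaining region (no effect) — area = 60.75 mm². At z = 7.35: the r=4.5 cylinder gives a regular 12-gon of circumradius 4.5 (constant along its height) (area = (12/2)·4.500²·sin(360°/12) = 60.75 mm²); the r=8 cylinder at (12, 5) contributes a regular 12-gon of circumradius 8 (area = (12/2)·8.000²·sin(360°/12) = 192.00 mm²); Taking the first minus the rest: starting from the r=4.5 cylinder (60.75 mm²), the r=8 cylinder at (12, 5) misses the remaining region (no effect) — area = 60.75 mm². Checking containment: the cross-section at z = 7.35 is a subset of the cross-section at z = 7.05.

entirely on top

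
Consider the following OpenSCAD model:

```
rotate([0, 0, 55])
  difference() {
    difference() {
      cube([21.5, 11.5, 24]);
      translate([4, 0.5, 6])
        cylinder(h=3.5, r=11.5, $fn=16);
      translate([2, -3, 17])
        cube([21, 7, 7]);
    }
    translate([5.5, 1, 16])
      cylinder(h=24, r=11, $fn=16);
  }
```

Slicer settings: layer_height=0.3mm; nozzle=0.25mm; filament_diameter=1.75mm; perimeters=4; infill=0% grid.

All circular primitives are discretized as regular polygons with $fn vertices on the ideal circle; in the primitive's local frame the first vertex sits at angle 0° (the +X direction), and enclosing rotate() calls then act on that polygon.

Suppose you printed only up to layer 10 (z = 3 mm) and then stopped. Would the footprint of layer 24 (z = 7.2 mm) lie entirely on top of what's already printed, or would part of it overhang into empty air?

entirely on top

Compare the two slices. At z = 3: the cube is present — its section is the full 21.5×11.5 rectangle (area 247.25 mm²); the cylinder at (4, 0.5) does not reach this height (z outside [6, 9.5]); the cube at (2, -3) is absent (z outside [17, 24]); After the difference (first − rest): none of the subtracted shapes is present at this height, so the 21.5×11.5 cube is unchanged — area = 247.25 mm²; the cylinder at (5.5, 1) does not reach this height (z outside [16, 40]); After the difference (first − rest): none of the subtracted shapes is present at this height, so the result so far is unchanged — area = 247.25 mm²; (rotated 55° about Z; rotation is an isometry so areas/perimeters/island counts are preserved). At z = 7.2: the 21.5×11.5 cube contributes its full rectangle (area 247.25 mm²); the cylinder at (4, 0.5): section is a regular 16-gon, circumradius r=11.5 (area = (16/2)·11.500²·sin(360°/16) = 404.88 mm²); the cube at (2, -3) is absent (z outside [17, 24]); Subtracting the remaining from the first: starting from the 21.5×11.5 cube (247.25 mm²), the r=11.5 cylinder at (4, 0.5) partially overlaps it — only the 152.10 mm² overlap (of its 404.88 mm²) is removed, clipping the outline — area = 95.15 mm²; the cylinder at (5.5, 1) is absent (z outside [16, 40]); Taking the first minus the rest: none of the subtracted shapes is present at this height, so the result so far is unchanged — area = 95.15 mm²; (whole slice rotated 55° about Z — lengths, areas and connectivity unchanged). Checking containment: the cross-section at z = 7.2 is a subset of the cross-section at z = 3.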